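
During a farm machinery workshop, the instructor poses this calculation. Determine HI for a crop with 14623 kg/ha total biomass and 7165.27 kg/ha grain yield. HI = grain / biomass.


HI = grain_yield / biomass
   = 7165.27 / 14623
   = 0.49


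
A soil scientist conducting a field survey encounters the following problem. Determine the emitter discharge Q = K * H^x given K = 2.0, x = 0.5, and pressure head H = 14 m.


Q = K * H^x
  = 2.0 * 14^0.5
  = 2.0 * 3.7417
  = 7.48 L/h


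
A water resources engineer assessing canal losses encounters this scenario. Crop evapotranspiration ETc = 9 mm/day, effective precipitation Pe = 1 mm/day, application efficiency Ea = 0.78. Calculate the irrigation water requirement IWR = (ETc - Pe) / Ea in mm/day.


IWR = (ETc - Pe) / Ea
    = (9 - 1) / 0.78
    = 8 / 0.78
    = 10.26 mm/day


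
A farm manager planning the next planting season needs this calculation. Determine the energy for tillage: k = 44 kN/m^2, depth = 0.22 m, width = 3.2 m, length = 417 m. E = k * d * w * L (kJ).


E = k * d * w * L
  = 44 * 0.22 * 3.2 * 417
  = 12916.99 kJ


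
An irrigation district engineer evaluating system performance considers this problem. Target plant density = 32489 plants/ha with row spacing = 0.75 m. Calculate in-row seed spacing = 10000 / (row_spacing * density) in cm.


spacing = 10000 / (row_sp * density)
        = 10000 / (0.75 * 32489)
        = 10000 / 24366.75
        = 0.41040 m = 41.04 cm


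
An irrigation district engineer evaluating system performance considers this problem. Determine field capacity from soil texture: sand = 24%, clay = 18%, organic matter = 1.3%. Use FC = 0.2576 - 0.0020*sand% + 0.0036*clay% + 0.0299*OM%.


FC = 0.2576 - 0.0020*24 + 0.0036*18 + 0.0299*1.3
   = 0.2576 - 0.0480 + 0.0648 + 0.0389
   = 0.3133


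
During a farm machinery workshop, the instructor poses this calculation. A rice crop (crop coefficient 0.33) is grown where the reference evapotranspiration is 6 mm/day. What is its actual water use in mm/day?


ETc = Kc * ET0
    = 0.33 * 6
    = 1.98 mm/day


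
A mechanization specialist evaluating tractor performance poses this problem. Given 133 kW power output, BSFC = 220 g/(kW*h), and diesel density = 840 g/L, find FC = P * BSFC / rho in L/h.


FC = P * BSFC / rho_fuel
   = 133 * 220 / 840
   = 29260 / 840
   = 34.83 L/h


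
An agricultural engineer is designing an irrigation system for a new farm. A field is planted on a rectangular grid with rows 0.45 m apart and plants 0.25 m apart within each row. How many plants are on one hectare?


D = 10000 / (row_sp * plant_sp)
  = 10000 / (0.45 * 0.25)
  = 10000 / 0.1125
  = 88888.89 plants/ha


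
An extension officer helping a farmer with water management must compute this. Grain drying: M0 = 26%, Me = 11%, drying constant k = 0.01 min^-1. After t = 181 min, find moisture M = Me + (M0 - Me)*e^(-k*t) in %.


M = Me + (M0 - Me) * e^(-k*t)
  = 11 + (26 - 11) * e^(-0.01*181)
  = 11 + 15 * e^(-1.810)
  = 11 + 15 * 0.16365
  = 11 + 2.4548
  = 13.45%


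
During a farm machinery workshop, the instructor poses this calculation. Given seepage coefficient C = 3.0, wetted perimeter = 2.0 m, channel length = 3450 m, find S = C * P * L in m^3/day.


S = C * P * L
  = 3.0 * 2.0 * 3450
  = 20700 m^3/day


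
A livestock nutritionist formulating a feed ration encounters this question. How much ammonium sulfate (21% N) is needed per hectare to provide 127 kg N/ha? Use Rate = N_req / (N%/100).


Rate = N_required / (N_content / 100)
     = 127 / (21 / 100)
     = 127 / 0.21
     = 604.76 kg/ha


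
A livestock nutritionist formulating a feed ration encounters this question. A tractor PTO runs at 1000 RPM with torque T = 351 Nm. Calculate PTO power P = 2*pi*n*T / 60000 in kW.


P = 2*pi*n*T / 60000
  = 2*pi * 1000 * 351 / 60000
  = 2205398.04 / 60000
  = 36.76 kW


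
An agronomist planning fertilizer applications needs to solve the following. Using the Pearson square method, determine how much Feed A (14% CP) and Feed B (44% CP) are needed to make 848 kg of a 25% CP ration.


parts_A = CP_b - target = 44 - 25 = 19
parts_B = target - CP_a = 25 - 14 = 11
total_parts = 19 + 11 = 30
Feed A = 848 * 19 / 30 = 537.07 kg
Feed B = 848 * 11 / 30 = 310.93 kg

537.07 kg


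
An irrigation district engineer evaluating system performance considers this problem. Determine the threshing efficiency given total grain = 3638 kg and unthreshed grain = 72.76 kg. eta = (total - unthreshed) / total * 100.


eta = (total - unthreshed) / total * 100
    = (3638 - 72.76) / 3638 * 100
    = 3565.24 / 3638 * 100
    = 98%


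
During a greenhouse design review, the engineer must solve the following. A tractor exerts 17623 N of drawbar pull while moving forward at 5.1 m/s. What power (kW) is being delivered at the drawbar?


P = F * v / 1000
  = 17623 * 5.1 / 1000
  = 89877.30 / 1000
  = 89.88 kW


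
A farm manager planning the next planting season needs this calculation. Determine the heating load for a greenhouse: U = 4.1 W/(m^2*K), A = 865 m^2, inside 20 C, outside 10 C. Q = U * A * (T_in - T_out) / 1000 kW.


dT = 20 - (10) = 10 K
Q = U * A * dT
  = 4.1 * 865 * 10
  = 35465 W = 35.47 kW


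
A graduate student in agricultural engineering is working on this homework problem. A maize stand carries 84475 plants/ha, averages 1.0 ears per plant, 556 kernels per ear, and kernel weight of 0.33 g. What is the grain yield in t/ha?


Y = density * ears * kernels * kw
  = 84475 * 1.0 * 556 * 0.33 g/ha
  = 15499473 g/ha
  = 15499.47 kg/ha = 15.50 t/ha


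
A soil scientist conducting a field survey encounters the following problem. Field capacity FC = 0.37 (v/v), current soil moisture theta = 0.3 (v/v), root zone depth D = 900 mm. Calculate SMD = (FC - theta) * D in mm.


SMD = (FC - theta) * D
    = (0.37 - 0.3) * 900
    = 0.070 * 900
    = 63 mm


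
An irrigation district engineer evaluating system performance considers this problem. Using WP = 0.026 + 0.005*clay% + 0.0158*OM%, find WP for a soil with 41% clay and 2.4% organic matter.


WP = 0.026 + 0.005*41 + 0.0158*2.4
   = 0.026 + 0.2050 + 0.0379
   = 0.2689


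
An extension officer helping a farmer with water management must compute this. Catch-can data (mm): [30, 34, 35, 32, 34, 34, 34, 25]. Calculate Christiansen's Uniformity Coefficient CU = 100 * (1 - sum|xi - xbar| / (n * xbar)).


xbar = 258 / 8 = 32.250
sum|xi - xbar| = 19.500
CU = 100 * (1 - 19.500 / (8 * 32.250))
   = 100 * (1 - 0.0756)
   = 92.44%


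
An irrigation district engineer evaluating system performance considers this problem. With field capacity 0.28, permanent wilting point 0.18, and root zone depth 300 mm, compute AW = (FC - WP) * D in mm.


AW = (FC - WP) * D
   = (0.28 - 0.18) * 300
   = 0.10 * 300
   = 30 mm


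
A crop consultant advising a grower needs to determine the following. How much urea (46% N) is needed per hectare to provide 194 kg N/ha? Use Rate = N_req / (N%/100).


Rate = N_required / (N_content / 100)
     = 194 / (46 / 100)
     = 194 / 0.46
     = 421.74 kg/ha


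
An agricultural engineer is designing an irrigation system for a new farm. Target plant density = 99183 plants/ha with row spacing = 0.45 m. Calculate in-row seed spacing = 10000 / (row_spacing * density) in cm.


spacing = 10000 / (row_sp * density)
        = 10000 / (0.45 * 99183)
        = 10000 / 44632.35
        = 0.22405 m = 22.41 cm


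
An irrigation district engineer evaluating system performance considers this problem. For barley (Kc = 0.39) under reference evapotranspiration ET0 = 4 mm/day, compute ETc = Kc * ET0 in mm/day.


ETc = Kc * ET0
    = 0.39 * 4
    = 1.56 mm/day


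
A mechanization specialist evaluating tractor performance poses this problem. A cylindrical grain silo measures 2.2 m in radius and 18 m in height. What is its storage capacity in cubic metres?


V = pi * r^2 * h
  = pi * 2.2^2 * 18
  = pi * 4.84 * 18
  = 273.70 m^3


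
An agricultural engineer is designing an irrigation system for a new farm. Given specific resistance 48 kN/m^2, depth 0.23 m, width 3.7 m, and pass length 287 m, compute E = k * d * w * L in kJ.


E = k * d * w * L
  = 48 * 0.23 * 3.7 * 287
  = 11723.38 kJ


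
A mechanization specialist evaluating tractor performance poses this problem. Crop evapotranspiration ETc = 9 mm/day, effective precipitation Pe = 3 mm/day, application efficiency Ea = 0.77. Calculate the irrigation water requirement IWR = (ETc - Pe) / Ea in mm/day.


IWR = (ETc - Pe) / Ea
    = (9 - 3) / 0.77
    = 6 / 0.77
    = 7.79 mm/day


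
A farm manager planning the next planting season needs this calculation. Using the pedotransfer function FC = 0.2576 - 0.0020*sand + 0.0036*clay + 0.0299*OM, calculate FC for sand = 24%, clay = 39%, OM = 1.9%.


FC = 0.2576 - 0.0020*24 + 0.0036*39 + 0.0299*1.9
   = 0.2576 - 0.0480 + 0.1404 + 0.0568
   = 0.4068


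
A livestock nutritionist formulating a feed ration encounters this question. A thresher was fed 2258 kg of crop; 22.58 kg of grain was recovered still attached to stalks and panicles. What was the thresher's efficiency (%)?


eta = (total - unthreshed) / total * 100
    = (2258 - 22.58) / 2258 * 100
    = 2235.42 / 2258 * 100
    = 99%


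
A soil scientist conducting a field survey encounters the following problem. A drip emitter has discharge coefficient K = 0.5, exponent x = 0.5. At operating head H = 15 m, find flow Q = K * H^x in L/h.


Q = K * H^x
  = 0.5 * 15^0.5
  = 0.5 * 3.8730
  = 1.94 L/h


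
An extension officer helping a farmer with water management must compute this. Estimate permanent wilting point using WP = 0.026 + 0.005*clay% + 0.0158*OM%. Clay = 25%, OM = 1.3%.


WP = 0.026 + 0.005*25 + 0.0158*1.3
   = 0.026 + 0.1250 + 0.0205
   = 0.1715


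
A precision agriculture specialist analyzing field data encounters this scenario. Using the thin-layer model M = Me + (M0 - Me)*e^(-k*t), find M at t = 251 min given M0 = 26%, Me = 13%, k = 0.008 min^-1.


M = Me + (M0 - Me) * e^(-k*t)
  = 13 + (26 - 13) * e^(-0.008*251)
  = 13 + 13 * e^(-2.008)
  = 13 + 13 * 0.13426
  = 13 + 1.7453
  = 14.75%


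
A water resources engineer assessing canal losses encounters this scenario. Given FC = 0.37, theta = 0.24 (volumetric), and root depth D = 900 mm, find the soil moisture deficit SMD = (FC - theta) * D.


SMD = (FC - theta) * D
    = (0.37 - 0.24) * 900
    = 0.130 * 900
    = 117 mm


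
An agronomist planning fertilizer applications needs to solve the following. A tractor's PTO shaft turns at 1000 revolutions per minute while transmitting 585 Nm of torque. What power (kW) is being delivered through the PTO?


P = 2*pi*n*T / 60000
  = 2*pi * 1000 * 585 / 60000
  = 3675663.40 / 60000
  = 61.26 kW


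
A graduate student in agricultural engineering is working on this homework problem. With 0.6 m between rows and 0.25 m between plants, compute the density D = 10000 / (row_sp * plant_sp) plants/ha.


D = 10000 / (row_sp * plant_sp)
  = 10000 / (0.6 * 0.25)
  = 10000 / 0.1500
  = 66666.67 plants/ha


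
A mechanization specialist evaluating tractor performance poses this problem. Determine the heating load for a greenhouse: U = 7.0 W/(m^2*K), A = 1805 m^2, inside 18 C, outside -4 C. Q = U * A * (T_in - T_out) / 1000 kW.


dT = 18 - (-4) = 22 K
Q = U * A * dT
  = 7.0 * 1805 * 22
  = 277970 W = 277.97 kW


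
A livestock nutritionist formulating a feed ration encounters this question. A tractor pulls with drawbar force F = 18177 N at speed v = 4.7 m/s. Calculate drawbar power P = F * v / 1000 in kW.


P = F * v / 1000
  = 18177 * 4.7 / 1000
  = 85431.90 / 1000
  = 85.43 kW


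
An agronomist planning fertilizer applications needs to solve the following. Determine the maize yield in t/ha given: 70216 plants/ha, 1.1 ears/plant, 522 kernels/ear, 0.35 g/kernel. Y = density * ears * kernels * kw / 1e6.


Y = density * ears * kernels * kw
  = 70216 * 1.1 * 522 * 0.35 g/ha
  = 14111309.52 g/ha
  = 14111.31 kg/ha = 14.11 t/ha


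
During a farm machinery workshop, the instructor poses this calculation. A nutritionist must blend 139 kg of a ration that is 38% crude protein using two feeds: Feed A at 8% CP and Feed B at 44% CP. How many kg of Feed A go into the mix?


parts_A = CP_b - target = 44 - 38 = 6
parts_B = target - CP_a = 38 - 8 = 30
total_parts = 6 + 30 = 36
Feed A = 139 * 6 / 36 = 23.17 kg
Feed B = 139 * 30 / 36 = 115.83 kg

23.17 kg


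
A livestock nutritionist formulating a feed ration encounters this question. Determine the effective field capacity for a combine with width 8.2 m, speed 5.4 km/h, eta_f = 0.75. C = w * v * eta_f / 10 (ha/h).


C = w * v * eta_f / 10
  = 8.2 * 5.4 * 0.75 / 10
  = 33.21 / 10
  = 3.32 ha/h


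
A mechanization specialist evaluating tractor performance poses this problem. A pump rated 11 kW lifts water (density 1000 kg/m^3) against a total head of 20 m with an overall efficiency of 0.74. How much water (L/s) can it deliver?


Q = (P * 1000 * eta) / (rho * g * H)
  = (11 * 1000 * 0.74) / (1000 * 9.81 * 20)
  = 8140 / 196200
  = 0.04149 m^3/s = 41.49 L/s


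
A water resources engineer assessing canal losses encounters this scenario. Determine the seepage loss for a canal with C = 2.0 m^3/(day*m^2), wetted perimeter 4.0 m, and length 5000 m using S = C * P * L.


S = C * P * L
  = 2.0 * 4.0 * 5000
  = 40000 m^3/day


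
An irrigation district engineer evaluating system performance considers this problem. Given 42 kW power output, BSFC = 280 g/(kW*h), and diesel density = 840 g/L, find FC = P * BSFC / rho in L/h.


FC = P * BSFC / rho_fuel
   = 42 * 280 / 840
   = 11760 / 840
   = 14 L/h


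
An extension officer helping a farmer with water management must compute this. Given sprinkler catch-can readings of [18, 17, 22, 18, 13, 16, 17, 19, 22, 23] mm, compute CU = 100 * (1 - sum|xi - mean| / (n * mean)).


xbar = 185 / 10 = 18.500
sum|xi - xbar| = 24
CU = 100 * (1 - 24 / (10 * 18.500))
   = 100 * (1 - 0.1297)
   = 87.03%


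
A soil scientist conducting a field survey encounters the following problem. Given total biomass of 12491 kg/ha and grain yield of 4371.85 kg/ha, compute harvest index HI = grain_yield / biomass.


HI = grain_yield / biomass
   = 4371.85 / 12491
   = 0.35


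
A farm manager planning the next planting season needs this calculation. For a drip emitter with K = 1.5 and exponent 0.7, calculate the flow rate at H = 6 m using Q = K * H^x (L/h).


Q = K * H^x
  = 1.5 * 6^0.7
  = 1.5 * 3.5051
  = 5.26 L/h


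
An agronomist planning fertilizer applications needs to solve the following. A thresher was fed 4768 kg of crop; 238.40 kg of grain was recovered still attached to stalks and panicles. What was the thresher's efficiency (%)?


eta = (total - unthreshed) / total * 100
    = (4768 - 238.40) / 4768 * 100
    = 4529.60 / 4768 * 100
    = 95%


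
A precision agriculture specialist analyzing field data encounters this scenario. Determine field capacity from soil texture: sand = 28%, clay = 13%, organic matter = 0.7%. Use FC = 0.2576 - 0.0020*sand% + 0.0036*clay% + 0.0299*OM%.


FC = 0.2576 - 0.0020*28 + 0.0036*13 + 0.0299*0.7
   = 0.2576 - 0.0560 + 0.0468 + 0.0209
   = 0.2693


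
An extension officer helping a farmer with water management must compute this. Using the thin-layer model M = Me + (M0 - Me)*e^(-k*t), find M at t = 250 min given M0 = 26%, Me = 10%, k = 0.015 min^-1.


M = Me + (M0 - Me) * e^(-k*t)
  = 10 + (26 - 10) * e^(-0.015*250)
  = 10 + 16 * e^(-3.750)
  = 10 + 16 * 0.02352
  = 10 + 0.3763
  = 10.38%


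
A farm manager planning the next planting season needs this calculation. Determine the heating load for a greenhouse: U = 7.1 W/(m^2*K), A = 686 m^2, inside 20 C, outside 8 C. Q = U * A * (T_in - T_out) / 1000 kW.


dT = 20 - (8) = 12 K
Q = U * A * dT
  = 7.1 * 686 * 12
  = 58447.20 W = 58.45 kW


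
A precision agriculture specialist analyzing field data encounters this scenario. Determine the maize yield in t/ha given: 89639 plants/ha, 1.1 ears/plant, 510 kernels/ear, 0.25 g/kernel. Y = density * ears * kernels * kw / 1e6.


Y = density * ears * kernels * kw
  = 89639 * 1.1 * 510 * 0.25 g/ha
  = 12571869.75 g/ha
  = 12571.87 kg/ha = 12.57 t/ha


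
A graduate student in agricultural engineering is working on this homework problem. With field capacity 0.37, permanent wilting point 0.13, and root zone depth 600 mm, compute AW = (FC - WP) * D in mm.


AW = (FC - WP) * D
   = (0.37 - 0.13) * 600
   = 0.24 * 600
   = 144 mm


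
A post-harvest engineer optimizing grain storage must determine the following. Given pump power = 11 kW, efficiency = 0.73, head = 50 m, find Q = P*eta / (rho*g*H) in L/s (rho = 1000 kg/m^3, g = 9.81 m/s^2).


Q = (P * 1000 * eta) / (rho * g * H)
  = (11 * 1000 * 0.73) / (1000 * 9.81 * 50)
  = 8030 / 490500
  = 0.01637 m^3/s = 16.37 L/s


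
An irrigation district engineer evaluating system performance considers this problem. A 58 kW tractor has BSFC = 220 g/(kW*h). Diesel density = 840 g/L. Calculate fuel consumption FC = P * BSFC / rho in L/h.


FC = P * BSFC / rho_fuel
   = 58 * 220 / 840
   = 12760 / 840
   = 15.19 L/h


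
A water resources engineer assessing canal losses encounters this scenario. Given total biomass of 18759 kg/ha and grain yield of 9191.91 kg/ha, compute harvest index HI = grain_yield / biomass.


HI = grain_yield / biomass
   = 9191.91 / 18759
   = 0.49


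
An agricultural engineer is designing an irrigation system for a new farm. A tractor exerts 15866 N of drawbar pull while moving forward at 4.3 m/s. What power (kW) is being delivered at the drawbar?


P = F * v / 1000
  = 15866 * 4.3 / 1000
  = 68223.80 / 1000
  = 68.22 kW


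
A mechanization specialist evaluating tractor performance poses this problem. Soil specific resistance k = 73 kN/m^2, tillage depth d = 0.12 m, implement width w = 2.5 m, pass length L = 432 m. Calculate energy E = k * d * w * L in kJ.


E = k * d * w * L
  = 73 * 0.12 * 2.5 * 432
  = 9460.80 kJ


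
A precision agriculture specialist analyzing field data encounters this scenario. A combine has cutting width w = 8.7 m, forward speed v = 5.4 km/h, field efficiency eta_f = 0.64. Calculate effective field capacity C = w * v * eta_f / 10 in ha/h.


C = w * v * eta_f / 10
  = 8.7 * 5.4 * 0.64 / 10
  = 30.07 / 10
  = 3.01 ha/h


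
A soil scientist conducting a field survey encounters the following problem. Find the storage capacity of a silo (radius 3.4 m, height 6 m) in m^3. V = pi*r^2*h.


V = pi * r^2 * h
  = pi * 3.4^2 * 6
  = pi * 11.56 * 6
  = 217.90 m^3


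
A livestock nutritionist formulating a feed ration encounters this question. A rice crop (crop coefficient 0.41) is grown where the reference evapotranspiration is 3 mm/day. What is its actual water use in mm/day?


ETc = Kc * ET0
    = 0.41 * 3
    = 1.23 mm/day


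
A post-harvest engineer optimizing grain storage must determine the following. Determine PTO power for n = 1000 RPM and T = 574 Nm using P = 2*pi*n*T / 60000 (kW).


P = 2*pi*n*T / 60000
  = 2*pi * 1000 * 574 / 60000
  = 3606548.37 / 60000
  = 60.11 kW


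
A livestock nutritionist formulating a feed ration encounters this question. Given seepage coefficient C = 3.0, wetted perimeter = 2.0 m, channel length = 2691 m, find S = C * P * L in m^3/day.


S = C * P * L
  = 3.0 * 2.0 * 2691
  = 16146 m^3/day


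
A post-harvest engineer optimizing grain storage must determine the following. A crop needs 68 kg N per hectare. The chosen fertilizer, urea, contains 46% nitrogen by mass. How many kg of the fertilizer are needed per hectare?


Rate = N_required / (N_content / 100)
     = 68 / (46 / 100)
     = 68 / 0.46
     = 147.83 kg/ha


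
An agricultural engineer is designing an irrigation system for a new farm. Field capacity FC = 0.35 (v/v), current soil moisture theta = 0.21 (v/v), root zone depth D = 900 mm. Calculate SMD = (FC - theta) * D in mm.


SMD = (FC - theta) * D
    = (0.35 - 0.21) * 900
    = 0.140 * 900
    = 126 mm


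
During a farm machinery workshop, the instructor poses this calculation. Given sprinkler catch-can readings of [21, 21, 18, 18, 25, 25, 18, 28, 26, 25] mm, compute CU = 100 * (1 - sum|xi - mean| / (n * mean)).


xbar = 225 / 10 = 22.500
sum|xi - xbar| = 33
CU = 100 * (1 - 33 / (10 * 22.500))
   = 100 * (1 - 0.1467)
   = 85.33%


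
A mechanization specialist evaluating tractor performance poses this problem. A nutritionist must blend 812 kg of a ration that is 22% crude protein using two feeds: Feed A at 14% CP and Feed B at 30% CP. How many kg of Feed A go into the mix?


parts_A = CP_b - target = 30 - 22 = 8
parts_B = target - CP_a = 22 - 14 = 8
total_parts = 8 + 8 = 16
Feed A = 812 * 8 / 16 = 406 kg
Feed B = 812 * 8 / 16 = 406 kg


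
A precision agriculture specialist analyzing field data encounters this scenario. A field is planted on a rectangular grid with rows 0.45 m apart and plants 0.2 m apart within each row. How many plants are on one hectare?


D = 10000 / (row_sp * plant_sp)
  = 10000 / (0.45 * 0.2)
  = 10000 / 0.0900
  = 111111.11 plants/ha


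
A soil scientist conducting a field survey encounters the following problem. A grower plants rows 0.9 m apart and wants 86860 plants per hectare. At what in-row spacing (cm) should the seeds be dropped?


spacing = 10000 / (row_sp * density)
        = 10000 / (0.9 * 86860)
        = 10000 / 78174
        = 0.12792 m = 12.79 cm


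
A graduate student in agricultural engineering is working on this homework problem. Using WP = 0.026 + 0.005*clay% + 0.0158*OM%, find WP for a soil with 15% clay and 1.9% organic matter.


WP = 0.026 + 0.005*15 + 0.0158*1.9
   = 0.026 + 0.0750 + 0.0300
   = 0.1310


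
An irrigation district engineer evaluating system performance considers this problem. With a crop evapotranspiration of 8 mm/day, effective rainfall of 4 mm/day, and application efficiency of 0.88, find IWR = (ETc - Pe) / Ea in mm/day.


IWR = (ETc - Pe) / Ea
    = (8 - 4) / 0.88
    = 4 / 0.88
    = 4.55 mm/day


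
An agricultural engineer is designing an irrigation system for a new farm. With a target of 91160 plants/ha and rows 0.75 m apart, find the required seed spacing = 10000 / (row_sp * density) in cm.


spacing = 10000 / (row_sp * density)
        = 10000 / (0.75 * 91160)
        = 10000 / 68370
        = 0.14626 m = 14.63 cm


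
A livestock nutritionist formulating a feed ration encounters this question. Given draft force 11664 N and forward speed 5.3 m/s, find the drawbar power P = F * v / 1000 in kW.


P = F * v / 1000
  = 11664 * 5.3 / 1000
  = 61819.20 / 1000
  = 61.82 kW


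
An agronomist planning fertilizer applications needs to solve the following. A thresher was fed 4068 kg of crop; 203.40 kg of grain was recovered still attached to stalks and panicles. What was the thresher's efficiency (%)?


eta = (total - unthreshed) / total * 100
    = (4068 - 203.40) / 4068 * 100
    = 3864.60 / 4068 * 100
    = 95%


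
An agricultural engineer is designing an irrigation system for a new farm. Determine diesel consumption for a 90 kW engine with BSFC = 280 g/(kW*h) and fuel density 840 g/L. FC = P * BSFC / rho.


FC = P * BSFC / rho_fuel
   = 90 * 280 / 840
   = 25200 / 840
   = 30 L/h


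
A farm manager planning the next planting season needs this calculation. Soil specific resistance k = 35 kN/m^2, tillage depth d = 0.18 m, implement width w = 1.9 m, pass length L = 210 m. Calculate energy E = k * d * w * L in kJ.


E = k * d * w * L
  = 35 * 0.18 * 1.9 * 210
  = 2513.70 kJ


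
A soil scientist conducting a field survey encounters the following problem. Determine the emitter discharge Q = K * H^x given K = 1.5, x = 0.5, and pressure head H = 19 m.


Q = K * H^x
  = 1.5 * 19^0.5
  = 1.5 * 4.3589
  = 6.54 L/h


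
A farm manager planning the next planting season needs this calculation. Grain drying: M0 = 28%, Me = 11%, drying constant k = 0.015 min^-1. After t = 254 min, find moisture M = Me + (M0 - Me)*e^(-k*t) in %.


M = Me + (M0 - Me) * e^(-k*t)
  = 11 + (28 - 11) * e^(-0.015*254)
  = 11 + 17 * e^(-3.810)
  = 11 + 17 * 0.02215
  = 11 + 0.3765
  = 11.38%


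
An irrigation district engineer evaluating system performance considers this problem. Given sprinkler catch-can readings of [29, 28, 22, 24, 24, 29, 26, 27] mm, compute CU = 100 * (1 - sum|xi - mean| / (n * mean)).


xbar = 209 / 8 = 26.125
sum|xi - xbar| = 17
CU = 100 * (1 - 17 / (8 * 26.125))
   = 100 * (1 - 0.0813)
   = 91.87%


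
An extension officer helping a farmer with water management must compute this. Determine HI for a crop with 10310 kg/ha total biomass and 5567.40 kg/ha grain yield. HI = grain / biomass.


HI = grain_yield / biomass
   = 5567.40 / 10310
   = 0.54


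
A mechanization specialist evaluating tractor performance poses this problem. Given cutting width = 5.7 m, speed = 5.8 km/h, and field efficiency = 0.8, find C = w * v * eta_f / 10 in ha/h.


C = w * v * eta_f / 10
  = 5.7 * 5.8 * 0.8 / 10
  = 26.45 / 10
  = 2.64 ha/h


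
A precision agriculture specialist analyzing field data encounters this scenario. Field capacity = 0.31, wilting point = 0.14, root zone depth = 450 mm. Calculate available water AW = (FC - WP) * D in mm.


AW = (FC - WP) * D
   = (0.31 - 0.14) * 450
   = 0.17 * 450
   = 76.50 mm


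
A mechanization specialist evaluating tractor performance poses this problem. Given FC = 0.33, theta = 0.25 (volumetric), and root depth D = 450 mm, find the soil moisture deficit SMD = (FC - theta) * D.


SMD = (FC - theta) * D
    = (0.33 - 0.25) * 450
    = 0.080 * 450
    = 36 mm


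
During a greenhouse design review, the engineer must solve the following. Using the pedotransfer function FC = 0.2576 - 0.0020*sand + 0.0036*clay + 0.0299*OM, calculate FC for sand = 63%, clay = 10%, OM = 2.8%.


FC = 0.2576 - 0.0020*63 + 0.0036*10 + 0.0299*2.8
   = 0.2576 - 0.1260 + 0.0360 + 0.0837
   = 0.2513


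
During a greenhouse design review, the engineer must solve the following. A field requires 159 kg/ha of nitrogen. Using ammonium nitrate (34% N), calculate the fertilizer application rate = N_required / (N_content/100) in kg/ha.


Rate = N_required / (N_content / 100)
     = 159 / (34 / 100)
     = 159 / 0.34
     = 467.65 kg/ha


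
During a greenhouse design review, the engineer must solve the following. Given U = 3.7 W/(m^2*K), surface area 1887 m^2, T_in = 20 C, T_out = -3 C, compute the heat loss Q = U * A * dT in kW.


dT = 20 - (-3) = 23 K
Q = U * A * dT
  = 3.7 * 1887 * 23
  = 160583.70 W = 160.58 kW


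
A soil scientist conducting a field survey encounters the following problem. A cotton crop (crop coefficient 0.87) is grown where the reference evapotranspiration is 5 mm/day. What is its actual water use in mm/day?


ETc = Kc * ET0
    = 0.87 * 5
    = 4.35 mm/day


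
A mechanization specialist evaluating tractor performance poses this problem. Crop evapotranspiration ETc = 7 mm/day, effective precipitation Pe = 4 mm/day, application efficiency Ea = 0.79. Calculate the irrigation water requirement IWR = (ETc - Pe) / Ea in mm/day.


IWR = (ETc - Pe) / Ea
    = (7 - 4) / 0.79
    = 3 / 0.79
    = 3.80 mm/day


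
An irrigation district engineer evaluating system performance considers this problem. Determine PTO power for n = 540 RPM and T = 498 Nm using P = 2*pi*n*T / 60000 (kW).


P = 2*pi*n*T / 60000
  = 2*pi * 540 * 498 / 60000
  = 1689674.19 / 60000
  = 28.16 kW


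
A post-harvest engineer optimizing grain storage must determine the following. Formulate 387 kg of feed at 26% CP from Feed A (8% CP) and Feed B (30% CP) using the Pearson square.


parts_A = CP_b - target = 30 - 26 = 4
parts_B = target - CP_a = 26 - 8 = 18
total_parts = 4 + 18 = 22
Feed A = 387 * 4 / 22 = 70.36 kg
Feed B = 387 * 18 / 22 = 316.64 kg

70.36 kg


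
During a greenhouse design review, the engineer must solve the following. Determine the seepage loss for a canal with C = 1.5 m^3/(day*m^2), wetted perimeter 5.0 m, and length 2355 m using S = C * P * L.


S = C * P * L
  = 1.5 * 5.0 * 2355
  = 17662.50 m^3/day


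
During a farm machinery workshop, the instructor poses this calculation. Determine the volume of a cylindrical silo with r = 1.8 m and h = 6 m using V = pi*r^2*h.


V = pi * r^2 * h
  = pi * 1.8^2 * 6
  = pi * 3.24 * 6
  = 61.07 m^3


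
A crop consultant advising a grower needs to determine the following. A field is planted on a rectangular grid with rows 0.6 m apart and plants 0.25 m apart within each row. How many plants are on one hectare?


D = 10000 / (row_sp * plant_sp)
  = 10000 / (0.6 * 0.25)
  = 10000 / 0.1500
  = 66666.67 plants/ha


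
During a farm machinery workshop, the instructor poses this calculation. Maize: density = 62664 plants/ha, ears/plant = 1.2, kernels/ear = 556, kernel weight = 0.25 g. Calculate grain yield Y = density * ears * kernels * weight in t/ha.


Y = density * ears * kernels * kw
  = 62664 * 1.2 * 556 * 0.25 g/ha
  = 10452355.20 g/ha
  = 10452.36 kg/ha = 10.45 t/ha


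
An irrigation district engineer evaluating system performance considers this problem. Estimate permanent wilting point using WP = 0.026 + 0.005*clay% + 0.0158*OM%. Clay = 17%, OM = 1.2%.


WP = 0.026 + 0.005*17 + 0.0158*1.2
   = 0.026 + 0.0850 + 0.0190
   = 0.1300


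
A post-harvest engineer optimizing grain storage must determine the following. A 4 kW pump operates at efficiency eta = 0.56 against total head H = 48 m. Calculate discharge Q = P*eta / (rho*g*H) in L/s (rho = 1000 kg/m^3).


Q = (P * 1000 * eta) / (rho * g * H)
  = (4 * 1000 * 0.56) / (1000 * 9.81 * 48)
  = 2240 / 470880
  = 0.00476 m^3/s = 4.76 L/s


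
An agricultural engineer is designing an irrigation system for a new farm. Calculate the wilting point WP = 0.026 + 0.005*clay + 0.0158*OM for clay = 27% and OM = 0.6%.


WP = 0.026 + 0.005*27 + 0.0158*0.6
   = 0.026 + 0.1350 + 0.0095
   = 0.1705


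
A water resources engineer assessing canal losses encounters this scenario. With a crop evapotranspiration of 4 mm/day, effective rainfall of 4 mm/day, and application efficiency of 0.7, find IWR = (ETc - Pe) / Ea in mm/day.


IWR = (ETc - Pe) / Ea
    = (4 - 4) / 0.7
    = 0 / 0.7
    = 0 mm/day


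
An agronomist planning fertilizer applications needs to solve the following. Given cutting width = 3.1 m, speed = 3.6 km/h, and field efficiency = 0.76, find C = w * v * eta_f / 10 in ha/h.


C = w * v * eta_f / 10
  = 3.1 * 3.6 * 0.76 / 10
  = 8.48 / 10
  = 0.85 ha/h


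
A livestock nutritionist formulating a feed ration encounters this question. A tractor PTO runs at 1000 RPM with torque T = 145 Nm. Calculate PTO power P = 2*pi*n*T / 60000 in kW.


P = 2*pi*n*T / 60000
  = 2*pi * 1000 * 145 / 60000
  = 911061.87 / 60000
  = 15.18 kW


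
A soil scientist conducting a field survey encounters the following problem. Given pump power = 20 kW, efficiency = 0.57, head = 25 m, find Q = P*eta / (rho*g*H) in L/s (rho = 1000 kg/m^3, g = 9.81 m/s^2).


Q = (P * 1000 * eta) / (rho * g * H)
  = (20 * 1000 * 0.57) / (1000 * 9.81 * 25)
  = 11400 / 245250
  = 0.04648 m^3/s = 46.48 L/s


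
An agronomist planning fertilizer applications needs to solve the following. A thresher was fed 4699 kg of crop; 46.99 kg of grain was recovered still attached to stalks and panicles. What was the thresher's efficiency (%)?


eta = (total - unthreshed) / total * 100
    = (4699 - 46.99) / 4699 * 100
    = 4652.01 / 4699 * 100
    = 99%


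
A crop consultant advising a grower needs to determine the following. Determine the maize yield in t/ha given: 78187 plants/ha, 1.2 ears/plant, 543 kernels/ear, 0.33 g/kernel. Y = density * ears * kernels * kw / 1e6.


Y = density * ears * kernels * kw
  = 78187 * 1.2 * 543 * 0.33 g/ha
  = 16812394.24 g/ha
  = 16812.39 kg/ha = 16.81 t/ha


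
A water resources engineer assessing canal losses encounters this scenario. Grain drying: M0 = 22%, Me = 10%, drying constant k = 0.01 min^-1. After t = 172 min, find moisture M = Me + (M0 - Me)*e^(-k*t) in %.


M = Me + (M0 - Me) * e^(-k*t)
  = 10 + (22 - 10) * e^(-0.01*172)
  = 10 + 12 * e^(-1.720)
  = 10 + 12 * 0.17907
  = 10 + 2.1488
  = 12.15%


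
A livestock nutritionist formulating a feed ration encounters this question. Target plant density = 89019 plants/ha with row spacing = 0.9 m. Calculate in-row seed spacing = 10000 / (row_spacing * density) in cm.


spacing = 10000 / (row_sp * density)
        = 10000 / (0.9 * 89019)
        = 10000 / 80117.10
        = 0.12482 m = 12.48 cm


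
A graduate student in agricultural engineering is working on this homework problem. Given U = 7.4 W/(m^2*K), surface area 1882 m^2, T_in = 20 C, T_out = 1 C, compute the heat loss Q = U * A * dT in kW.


dT = 20 - (1) = 19 K
Q = U * A * dT
  = 7.4 * 1882 * 19
  = 264609.20 W = 264.61 kW


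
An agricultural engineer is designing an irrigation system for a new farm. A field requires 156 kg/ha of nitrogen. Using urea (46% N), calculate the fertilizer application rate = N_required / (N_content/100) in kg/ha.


Rate = N_required / (N_content / 100)
     = 156 / (46 / 100)
     = 156 / 0.46
     = 339.13 kg/ha


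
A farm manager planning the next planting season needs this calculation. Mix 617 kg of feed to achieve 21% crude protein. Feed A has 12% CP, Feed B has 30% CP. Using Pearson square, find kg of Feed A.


parts_A = CP_b - target = 30 - 21 = 9
parts_B = target - CP_a = 21 - 12 = 9
total_parts = 9 + 9 = 18
Feed A = 617 * 9 / 18 = 308.50 kg
Feed B = 617 * 9 / 18 = 308.50 kg


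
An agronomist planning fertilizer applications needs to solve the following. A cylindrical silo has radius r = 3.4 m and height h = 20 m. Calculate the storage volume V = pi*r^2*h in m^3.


V = pi * r^2 * h
  = pi * 3.4^2 * 20
  = pi * 11.56 * 20
  = 726.34 m^3


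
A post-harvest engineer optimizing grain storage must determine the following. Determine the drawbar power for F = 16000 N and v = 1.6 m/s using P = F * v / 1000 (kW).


P = F * v / 1000
  = 16000 * 1.6 / 1000
  = 25600 / 1000
  = 25.60 kW


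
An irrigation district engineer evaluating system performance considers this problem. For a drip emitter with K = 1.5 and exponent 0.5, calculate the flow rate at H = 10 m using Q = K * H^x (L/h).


Q = K * H^x
  = 1.5 * 10^0.5
  = 1.5 * 3.1623
  = 4.74 L/h


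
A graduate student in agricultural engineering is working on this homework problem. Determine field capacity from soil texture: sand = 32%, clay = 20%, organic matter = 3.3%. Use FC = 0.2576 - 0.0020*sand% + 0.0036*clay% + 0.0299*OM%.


FC = 0.2576 - 0.0020*32 + 0.0036*20 + 0.0299*3.3
   = 0.2576 - 0.0640 + 0.0720 + 0.0987
   = 0.3643


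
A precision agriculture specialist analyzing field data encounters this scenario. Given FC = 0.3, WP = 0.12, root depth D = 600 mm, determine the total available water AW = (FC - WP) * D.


AW = (FC - WP) * D
   = (0.3 - 0.12) * 600
   = 0.18 * 600
   = 108 mm


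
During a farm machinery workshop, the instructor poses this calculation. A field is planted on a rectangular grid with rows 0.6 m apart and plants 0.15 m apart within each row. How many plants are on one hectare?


D = 10000 / (row_sp * plant_sp)
  = 10000 / (0.6 * 0.15)
  = 10000 / 0.0900
  = 111111.11 plants/ha


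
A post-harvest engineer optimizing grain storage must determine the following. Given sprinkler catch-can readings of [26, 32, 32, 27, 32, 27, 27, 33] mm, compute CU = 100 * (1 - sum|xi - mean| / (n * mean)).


xbar = 236 / 8 = 29.500
sum|xi - xbar| = 22
CU = 100 * (1 - 22 / (8 * 29.500))
   = 100 * (1 - 0.0932)
   = 90.68%


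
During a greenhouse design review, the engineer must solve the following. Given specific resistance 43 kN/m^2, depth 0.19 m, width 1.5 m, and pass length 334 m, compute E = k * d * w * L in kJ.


E = k * d * w * L
  = 43 * 0.19 * 1.5 * 334
  = 4093.17 kJ


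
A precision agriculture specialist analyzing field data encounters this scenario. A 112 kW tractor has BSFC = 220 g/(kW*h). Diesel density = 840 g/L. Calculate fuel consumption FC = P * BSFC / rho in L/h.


FC = P * BSFC / rho_fuel
   = 112 * 220 / 840
   = 24640 / 840
   = 29.33 L/h


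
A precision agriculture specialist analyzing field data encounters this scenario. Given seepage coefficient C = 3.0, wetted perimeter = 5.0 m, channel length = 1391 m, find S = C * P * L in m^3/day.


S = C * P * L
  = 3.0 * 5.0 * 1391
  = 20865 m^3/day


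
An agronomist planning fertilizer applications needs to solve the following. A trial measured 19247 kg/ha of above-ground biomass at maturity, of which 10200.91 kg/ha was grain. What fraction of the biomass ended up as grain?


HI = grain_yield / biomass
   = 10200.91 / 19247
   = 0.53


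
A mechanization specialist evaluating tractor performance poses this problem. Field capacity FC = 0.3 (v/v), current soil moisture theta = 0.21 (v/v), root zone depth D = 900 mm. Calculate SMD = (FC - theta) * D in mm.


SMD = (FC - theta) * D
    = (0.3 - 0.21) * 900
    = 0.090 * 900
    = 81 mm


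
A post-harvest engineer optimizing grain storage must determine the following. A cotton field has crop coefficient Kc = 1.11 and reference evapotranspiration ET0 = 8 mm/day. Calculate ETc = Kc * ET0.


ETc = Kc * ET0
    = 1.11 * 8
    = 8.88 mm/day


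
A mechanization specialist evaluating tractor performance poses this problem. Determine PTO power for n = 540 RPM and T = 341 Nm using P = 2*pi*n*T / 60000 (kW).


P = 2*pi*n*T / 60000
  = 2*pi * 540 * 341 / 60000
  = 1156985.74 / 60000
  = 19.28 kW


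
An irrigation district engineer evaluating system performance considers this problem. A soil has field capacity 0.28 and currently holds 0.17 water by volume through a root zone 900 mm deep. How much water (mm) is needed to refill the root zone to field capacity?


SMD = (FC - theta) * D
    = (0.28 - 0.17) * 900
    = 0.110 * 900
    = 99 mm


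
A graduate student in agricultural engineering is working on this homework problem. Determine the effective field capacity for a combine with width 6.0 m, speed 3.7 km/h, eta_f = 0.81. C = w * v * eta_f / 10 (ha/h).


C = w * v * eta_f / 10
  = 6.0 * 3.7 * 0.81 / 10
  = 17.98 / 10
  = 1.80 ha/h


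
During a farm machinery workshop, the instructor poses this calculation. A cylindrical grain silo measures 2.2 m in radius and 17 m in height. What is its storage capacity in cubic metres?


V = pi * r^2 * h
  = pi * 2.2^2 * 17
  = pi * 4.84 * 17
  = 258.49 m^3


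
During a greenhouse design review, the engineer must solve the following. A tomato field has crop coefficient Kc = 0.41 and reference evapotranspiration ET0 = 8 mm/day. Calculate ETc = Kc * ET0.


ETc = Kc * ET0
    = 0.41 * 8
    = 3.28 mm/day


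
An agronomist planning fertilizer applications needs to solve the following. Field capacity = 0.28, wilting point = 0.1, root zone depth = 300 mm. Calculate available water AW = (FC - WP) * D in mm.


AW = (FC - WP) * D
   = (0.28 - 0.1) * 300
   = 0.18 * 300
   = 54 mm


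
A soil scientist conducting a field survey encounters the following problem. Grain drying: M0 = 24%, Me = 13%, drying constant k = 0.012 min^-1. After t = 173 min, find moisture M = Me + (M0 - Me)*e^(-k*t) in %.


M = Me + (M0 - Me) * e^(-k*t)
  = 13 + (24 - 13) * e^(-0.012*173)
  = 13 + 11 * e^(-2.076)
  = 13 + 11 * 0.12543
  = 13 + 1.3797
  = 14.38%


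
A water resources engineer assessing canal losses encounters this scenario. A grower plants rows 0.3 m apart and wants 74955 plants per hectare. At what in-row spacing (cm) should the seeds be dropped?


spacing = 10000 / (row_sp * density)
        = 10000 / (0.3 * 74955)
        = 10000 / 22486.50
        = 0.44471 m = 44.47 cm


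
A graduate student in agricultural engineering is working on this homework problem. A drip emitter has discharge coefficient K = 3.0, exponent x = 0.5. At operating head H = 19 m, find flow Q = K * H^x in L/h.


Q = K * H^x
  = 3.0 * 19^0.5
  = 3.0 * 4.3589
  = 13.08 L/h
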